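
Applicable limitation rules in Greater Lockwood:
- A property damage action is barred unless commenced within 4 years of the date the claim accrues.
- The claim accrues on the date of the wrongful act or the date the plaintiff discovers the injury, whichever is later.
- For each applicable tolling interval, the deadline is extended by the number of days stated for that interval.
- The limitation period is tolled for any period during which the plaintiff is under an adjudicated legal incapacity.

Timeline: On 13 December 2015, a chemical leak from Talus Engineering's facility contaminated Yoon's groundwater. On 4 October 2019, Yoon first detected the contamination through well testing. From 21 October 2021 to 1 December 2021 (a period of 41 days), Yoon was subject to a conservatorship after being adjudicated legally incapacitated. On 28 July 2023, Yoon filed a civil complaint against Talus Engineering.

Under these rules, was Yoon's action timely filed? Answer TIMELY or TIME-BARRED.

The claim accrued on 4 October 2019 — the later of the 13 December 2015 act and the 4 October 2019 discovery.
Adding the 4 years base period to 4 October 2019 gives a deadline of 4 October 2023, before any tolling.
Because the plaintiff's legal incapacity ran from 21 October 2021 to 1 December 2021, the deadline is extended by 41 days to 14 November 2023.
Yoon filed on 28 July 2023, before the 14 November 2023 deadline, so the action is timely.

TIMELY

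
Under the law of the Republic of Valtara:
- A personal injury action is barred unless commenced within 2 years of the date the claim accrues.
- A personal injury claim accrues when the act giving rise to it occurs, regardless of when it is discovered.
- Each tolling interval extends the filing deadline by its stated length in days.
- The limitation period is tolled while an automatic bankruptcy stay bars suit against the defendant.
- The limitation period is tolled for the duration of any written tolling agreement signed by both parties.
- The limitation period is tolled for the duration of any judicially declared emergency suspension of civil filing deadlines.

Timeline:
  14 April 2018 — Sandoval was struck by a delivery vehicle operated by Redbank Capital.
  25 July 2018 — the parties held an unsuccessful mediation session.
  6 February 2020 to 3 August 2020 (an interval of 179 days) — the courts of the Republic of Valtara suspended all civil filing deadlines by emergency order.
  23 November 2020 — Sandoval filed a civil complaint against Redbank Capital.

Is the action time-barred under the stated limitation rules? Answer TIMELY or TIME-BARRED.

TIME-BARRED

The claim accrued on 14 April 2018, when the wrongful act occurred.
2 years from 14 April 2018 is 14 April 2020.
The emergency suspension of filing deadlines from 6 February 2020 to 3 August 2020 tolled the period for 179 days, extending the deadline to 10 October 2020.
The other events in the timeline have no effect on the limitation period under the stated rules.
Sandoval filed on 23 November 2020, after the 10 October 2020 deadline, so the action is time-barred.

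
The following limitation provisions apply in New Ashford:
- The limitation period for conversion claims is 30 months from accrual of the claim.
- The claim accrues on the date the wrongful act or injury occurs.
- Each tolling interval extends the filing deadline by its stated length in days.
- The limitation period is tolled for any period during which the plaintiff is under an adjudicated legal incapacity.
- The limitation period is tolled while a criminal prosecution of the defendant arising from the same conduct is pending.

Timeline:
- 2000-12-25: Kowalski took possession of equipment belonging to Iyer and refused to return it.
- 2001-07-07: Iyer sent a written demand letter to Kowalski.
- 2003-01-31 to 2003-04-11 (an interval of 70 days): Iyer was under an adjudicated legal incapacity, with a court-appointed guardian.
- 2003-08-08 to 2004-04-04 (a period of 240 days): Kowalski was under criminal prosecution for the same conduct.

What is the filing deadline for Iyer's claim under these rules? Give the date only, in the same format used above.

2004-04-30

The claim accrued on 2000-12-25, when the wrongful act occurred.
Adding the 30 months base period to 2000-12-25 gives a deadline of 2003-06-25, before any tolling.
Because the plaintiff's legal incapacity ran from 2003-01-31 to 2003-04-11, the deadline is extended by 70 days to 2003-09-03.
The period was tolled for 240 days by the pending criminal prosecution (2003-08-08 to 2004-04-04), pushing the deadline to 2004-04-30.
Nothing else in the chronology tolls or restarts the period.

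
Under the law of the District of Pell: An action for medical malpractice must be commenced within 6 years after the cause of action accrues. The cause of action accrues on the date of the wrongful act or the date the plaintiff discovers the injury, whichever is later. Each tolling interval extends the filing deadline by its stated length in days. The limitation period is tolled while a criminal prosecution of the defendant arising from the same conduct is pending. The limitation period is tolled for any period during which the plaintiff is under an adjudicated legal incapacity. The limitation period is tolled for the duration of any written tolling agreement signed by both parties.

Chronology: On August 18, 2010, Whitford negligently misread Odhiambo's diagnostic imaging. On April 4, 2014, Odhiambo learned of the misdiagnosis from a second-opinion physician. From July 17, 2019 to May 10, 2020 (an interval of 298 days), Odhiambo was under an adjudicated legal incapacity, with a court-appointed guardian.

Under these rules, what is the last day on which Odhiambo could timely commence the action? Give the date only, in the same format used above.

January 27, 2021

Taking the later of the act (August 18, 2010) and discovery (April 4, 2014), the claim accrued on April 4, 2014.
Adding the 6 years base period to April 4, 2014 gives a deadline of April 4, 2020, before any tolling.
Because the plaintiff's legal incapacity ran from July 17, 2019 to May 10, 2020, the deadline is extended by 298 days to January 27, 2021.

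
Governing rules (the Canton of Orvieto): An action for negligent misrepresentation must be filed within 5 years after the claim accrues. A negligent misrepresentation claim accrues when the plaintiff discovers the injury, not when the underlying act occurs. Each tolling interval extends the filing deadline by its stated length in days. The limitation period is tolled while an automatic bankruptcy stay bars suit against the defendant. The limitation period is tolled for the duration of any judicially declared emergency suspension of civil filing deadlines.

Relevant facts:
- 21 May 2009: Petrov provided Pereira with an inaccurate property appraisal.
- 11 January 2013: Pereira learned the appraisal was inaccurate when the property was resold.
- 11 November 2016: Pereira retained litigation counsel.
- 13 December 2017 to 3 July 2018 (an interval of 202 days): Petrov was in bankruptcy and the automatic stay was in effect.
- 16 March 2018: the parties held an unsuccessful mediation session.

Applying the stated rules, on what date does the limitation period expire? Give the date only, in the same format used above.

Accrual is tied to discovery, so the period began on 11 January 2013 rather than on 21 May 2009 when the act occurred.
5 years from 11 January 2013 is 11 January 2018.
The period was tolled for 202 days by the automatic bankruptcy stay (13 December 2017 to 3 July 2018), pushing the deadline to 1 August 2018.
None of the other events listed affects the running of the period under the stated rules.

1 August 2018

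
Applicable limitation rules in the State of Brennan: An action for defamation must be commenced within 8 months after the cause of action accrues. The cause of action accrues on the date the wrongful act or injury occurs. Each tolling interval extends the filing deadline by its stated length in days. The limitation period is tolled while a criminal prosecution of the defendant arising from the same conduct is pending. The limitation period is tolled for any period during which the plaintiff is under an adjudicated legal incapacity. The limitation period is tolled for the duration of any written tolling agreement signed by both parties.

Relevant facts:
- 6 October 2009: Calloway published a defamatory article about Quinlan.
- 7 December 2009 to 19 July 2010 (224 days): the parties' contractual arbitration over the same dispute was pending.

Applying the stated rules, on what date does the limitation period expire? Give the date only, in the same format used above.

6 June 2010

The cause of action accrued on 6 October 2009, the date of the act.
The untolled deadline — 8 months after 6 October 2009 — is 6 June 2010.
The pending related arbitration from 7 December 2009 to 19 July 2010 does not toll the period, because no stated rule makes a pending arbitration a tolling event.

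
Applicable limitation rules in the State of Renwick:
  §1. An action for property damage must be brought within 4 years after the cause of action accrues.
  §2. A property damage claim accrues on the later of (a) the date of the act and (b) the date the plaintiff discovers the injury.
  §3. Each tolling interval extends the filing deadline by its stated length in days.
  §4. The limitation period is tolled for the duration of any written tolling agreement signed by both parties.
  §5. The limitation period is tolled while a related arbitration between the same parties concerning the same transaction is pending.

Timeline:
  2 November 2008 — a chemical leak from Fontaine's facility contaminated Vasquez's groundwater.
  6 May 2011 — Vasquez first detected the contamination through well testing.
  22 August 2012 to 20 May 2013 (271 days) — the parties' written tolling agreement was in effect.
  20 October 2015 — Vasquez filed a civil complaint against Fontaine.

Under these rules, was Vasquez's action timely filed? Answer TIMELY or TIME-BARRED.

TIMELY

The claim accrued on 6 May 2011 — the later of the 2 November 2008 act and the 6 May 2011 discovery.
Adding the 4 years base period to 6 May 2011 gives a deadline of 6 May 2015, before any tolling.
The written tolling agreement from 22 August 2012 to 20 May 2013 tolled the period for 271 days, extending the deadline to 1 February 2016.
Vasquez filed on 20 October 2015, before the 1 February 2016 deadline, so the action is timely.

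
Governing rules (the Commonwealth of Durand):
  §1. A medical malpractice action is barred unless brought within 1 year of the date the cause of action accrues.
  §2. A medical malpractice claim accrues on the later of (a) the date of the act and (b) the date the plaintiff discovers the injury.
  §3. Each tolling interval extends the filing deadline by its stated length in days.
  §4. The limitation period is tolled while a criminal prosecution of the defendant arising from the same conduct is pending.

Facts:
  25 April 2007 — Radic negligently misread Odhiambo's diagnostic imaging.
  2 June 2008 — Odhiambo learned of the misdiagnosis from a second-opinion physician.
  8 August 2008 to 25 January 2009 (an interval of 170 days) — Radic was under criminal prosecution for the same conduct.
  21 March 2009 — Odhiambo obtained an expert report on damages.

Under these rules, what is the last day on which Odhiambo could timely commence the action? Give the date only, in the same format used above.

Because discovery on 2 June 2008 post-dates the 25 April 2007 act, accrual under the later-of rule falls on 2 June 2008.
Adding the 1 year base period to 2 June 2008 gives a deadline of 2 June 2009, before any tolling.
The period was tolled for 170 days by the pending criminal prosecution (8 August 2008 to 25 January 2009), pushing the deadline to 19 November 2009.
The other events in the timeline have no effect on the limitation period under the stated rules.

19 November 2009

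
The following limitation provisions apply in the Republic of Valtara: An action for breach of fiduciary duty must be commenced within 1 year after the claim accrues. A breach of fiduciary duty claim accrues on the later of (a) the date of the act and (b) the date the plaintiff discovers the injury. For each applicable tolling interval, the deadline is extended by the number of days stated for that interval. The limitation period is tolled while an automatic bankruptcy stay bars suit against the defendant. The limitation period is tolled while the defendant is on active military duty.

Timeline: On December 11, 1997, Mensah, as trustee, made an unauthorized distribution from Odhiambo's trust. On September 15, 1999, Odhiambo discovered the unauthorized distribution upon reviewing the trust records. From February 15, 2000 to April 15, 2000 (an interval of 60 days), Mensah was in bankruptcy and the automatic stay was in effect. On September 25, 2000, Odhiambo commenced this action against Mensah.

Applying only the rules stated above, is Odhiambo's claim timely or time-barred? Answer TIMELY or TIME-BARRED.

Because discovery on September 15, 1999 post-dates the December 11, 1997 act, accrual under the later-of rule falls on September 15, 1999.
1 year from September 15, 1999 is September 15, 2000.
The automatic bankruptcy stay from February 15, 2000 to April 15, 2000 tolled the period for 60 days, extending the deadline to November 14, 2000.
Filing on September 25, 2000 beat the November 14, 2000 deadline — the action is timely.

TIMELY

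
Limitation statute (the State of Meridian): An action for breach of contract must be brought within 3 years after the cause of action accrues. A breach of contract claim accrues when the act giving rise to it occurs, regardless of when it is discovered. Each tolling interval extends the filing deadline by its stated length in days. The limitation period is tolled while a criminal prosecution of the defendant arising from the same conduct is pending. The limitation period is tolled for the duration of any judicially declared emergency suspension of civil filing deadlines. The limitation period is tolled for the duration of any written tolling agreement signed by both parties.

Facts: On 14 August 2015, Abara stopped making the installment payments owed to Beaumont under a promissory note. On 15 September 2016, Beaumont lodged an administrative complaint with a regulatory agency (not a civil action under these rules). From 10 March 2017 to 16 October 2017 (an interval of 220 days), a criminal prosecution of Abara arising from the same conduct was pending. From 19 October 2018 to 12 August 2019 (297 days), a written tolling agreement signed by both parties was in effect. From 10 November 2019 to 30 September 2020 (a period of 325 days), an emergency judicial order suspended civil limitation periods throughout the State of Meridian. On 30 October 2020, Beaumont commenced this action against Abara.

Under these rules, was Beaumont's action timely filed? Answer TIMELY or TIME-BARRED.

TIMELY

The claim accrued on 14 August 2015, when the wrongful act occurred.
3 years from 14 August 2015 is 14 August 2018.
The pending criminal prosecution from 10 March 2017 to 16 October 2017 tolled the period for 220 days, extending the deadline to 22 March 2019.
Because the written tolling agreement ran from 19 October 2018 to 12 August 2019, the deadline is extended by 297 days to 13 January 2020.
The emergency suspension of filing deadlines from 10 November 2019 to 30 September 2020 tolled the period for 325 days, extending the deadline to 3 December 2020.
None of the other events listed affects the running of the period under the stated rules.
The 30 October 2020 filing precedes the 3 December 2020 deadline; the claim is timely.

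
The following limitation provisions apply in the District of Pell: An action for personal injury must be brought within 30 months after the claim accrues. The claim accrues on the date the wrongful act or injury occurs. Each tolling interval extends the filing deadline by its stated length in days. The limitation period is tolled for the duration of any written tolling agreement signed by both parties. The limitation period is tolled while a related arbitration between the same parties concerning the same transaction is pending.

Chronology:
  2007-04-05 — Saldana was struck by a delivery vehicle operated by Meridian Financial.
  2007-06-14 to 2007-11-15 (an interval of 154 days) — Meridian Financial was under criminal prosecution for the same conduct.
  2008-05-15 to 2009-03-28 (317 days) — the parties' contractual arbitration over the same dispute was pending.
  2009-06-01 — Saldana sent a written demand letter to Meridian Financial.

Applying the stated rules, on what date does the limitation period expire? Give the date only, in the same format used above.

2010-08-18

The claim accrued on 2007-04-05, the date of the act.
The untolled deadline — 30 months after 2007-04-05 — is 2009-10-05.
Because the pending related arbitration ran from 2008-05-15 to 2009-03-28, the deadline is extended by 317 days to 2010-08-18.
The pending criminal prosecution from 2007-06-14 to 2007-11-15 does not toll the period, because no stated rule makes a criminal prosecution a tolling event.
None of the other events listed affects the running of the period under the stated rules.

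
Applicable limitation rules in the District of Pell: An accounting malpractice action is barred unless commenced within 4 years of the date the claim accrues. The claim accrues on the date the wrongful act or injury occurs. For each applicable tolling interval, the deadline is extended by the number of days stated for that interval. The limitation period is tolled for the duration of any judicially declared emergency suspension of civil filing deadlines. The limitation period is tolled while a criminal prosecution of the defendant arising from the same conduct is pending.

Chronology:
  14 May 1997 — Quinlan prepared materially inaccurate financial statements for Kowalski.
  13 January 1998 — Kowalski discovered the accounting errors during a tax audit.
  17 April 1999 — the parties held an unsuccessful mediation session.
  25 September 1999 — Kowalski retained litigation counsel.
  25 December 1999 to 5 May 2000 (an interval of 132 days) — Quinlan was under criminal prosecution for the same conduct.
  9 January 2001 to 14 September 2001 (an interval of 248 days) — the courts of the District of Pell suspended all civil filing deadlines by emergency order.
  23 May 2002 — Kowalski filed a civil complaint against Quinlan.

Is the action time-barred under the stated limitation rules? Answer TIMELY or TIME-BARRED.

TIMELY

Accrual is governed by the date of the act, so the period began to run on 14 May 1997; the later discovery on 13 January 1998 is irrelevant under the stated rule.
Adding the 4 years base period to 14 May 1997 gives a deadline of 14 May 2001, before any tolling.
The period was tolled for 132 days by the pending criminal prosecution (25 December 1999 to 5 May 2000), pushing the deadline to 23 September 2001.
The emergency suspension of filing deadlines from 9 January 2001 to 14 September 2001 tolled the period for 248 days, extending the deadline to 29 May 2002.
The other events in the timeline have no effect on the limitation period under the stated rules.
The 23 May 2002 filing precedes the 29 May 2002 deadline; the claim is timely.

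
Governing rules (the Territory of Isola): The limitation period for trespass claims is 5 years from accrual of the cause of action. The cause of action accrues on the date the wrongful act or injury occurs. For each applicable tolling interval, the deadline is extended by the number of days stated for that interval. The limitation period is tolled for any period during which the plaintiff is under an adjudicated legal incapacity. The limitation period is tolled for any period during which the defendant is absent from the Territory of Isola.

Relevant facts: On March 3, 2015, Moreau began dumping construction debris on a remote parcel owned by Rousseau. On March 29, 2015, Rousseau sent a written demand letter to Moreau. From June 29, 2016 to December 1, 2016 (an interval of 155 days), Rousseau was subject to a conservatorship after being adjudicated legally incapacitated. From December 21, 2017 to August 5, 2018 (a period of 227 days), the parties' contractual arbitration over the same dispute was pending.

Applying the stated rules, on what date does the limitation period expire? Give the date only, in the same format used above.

The claim accrued on March 3, 2015, when the wrongful act occurred.
5 years from March 3, 2015 is March 3, 2020.
The plaintiff's legal incapacity from June 29, 2016 to December 1, 2016 tolled the period for 155 days, extending the deadline to August 5, 2020.
No stated provision tolls the period for a pending arbitration, so the interval from December 21, 2017 to August 5, 2018 has no effect on the deadline.
None of the other events listed affects the running of the period under the stated rules.

August 5, 2020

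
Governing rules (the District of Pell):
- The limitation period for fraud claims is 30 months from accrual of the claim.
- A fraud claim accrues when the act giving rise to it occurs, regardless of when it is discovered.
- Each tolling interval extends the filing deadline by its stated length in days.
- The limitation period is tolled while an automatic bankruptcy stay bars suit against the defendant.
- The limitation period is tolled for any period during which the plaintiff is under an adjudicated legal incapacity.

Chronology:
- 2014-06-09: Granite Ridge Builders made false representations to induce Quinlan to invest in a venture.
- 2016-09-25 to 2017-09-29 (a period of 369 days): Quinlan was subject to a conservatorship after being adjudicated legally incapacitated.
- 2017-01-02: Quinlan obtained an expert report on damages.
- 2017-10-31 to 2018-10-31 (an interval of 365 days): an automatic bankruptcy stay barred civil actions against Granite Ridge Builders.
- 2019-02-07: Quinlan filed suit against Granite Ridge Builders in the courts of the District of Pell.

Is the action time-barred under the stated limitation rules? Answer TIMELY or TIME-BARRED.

The limitation period began to run on 2014-06-09.
30 months from 2014-06-09 is 2016-12-09.
The plaintiff's legal incapacity from 2016-09-25 to 2017-09-29 tolled the period for 369 days, extending the deadline to 2017-12-13.
The period was tolled for 365 days by the automatic bankruptcy stay (2017-10-31 to 2018-10-31), pushing the deadline to 2018-12-13.
None of the other events listed affects the running of the period under the stated rules.
The 2019-02-07 filing falls after the 2018-12-13 deadline; the claim is time-barred.

TIME-BARRED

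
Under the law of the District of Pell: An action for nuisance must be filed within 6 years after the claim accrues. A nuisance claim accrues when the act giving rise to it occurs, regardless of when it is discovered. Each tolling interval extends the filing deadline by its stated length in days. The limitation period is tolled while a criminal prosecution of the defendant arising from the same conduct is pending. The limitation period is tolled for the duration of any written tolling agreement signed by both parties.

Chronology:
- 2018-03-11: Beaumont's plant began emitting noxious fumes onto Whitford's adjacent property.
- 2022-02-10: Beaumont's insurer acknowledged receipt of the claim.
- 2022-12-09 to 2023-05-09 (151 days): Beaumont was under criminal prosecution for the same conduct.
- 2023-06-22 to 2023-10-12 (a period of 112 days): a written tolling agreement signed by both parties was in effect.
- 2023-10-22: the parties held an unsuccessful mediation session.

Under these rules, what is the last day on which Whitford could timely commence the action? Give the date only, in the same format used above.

2024-11-29

The limitation period began to run on 2018-03-11.
Adding the 6 years base period to 2018-03-11 gives a deadline of 2024-03-11, before any tolling.
The pending criminal prosecution from 2022-12-09 to 2023-05-09 tolled the period for 151 days, extending the deadline to 2024-08-09.
Because the written tolling agreement ran from 2023-06-22 to 2023-10-12, the deadline is extended by 112 days to 2024-11-29.
None of the other events listed affects the running of the period under the stated rules.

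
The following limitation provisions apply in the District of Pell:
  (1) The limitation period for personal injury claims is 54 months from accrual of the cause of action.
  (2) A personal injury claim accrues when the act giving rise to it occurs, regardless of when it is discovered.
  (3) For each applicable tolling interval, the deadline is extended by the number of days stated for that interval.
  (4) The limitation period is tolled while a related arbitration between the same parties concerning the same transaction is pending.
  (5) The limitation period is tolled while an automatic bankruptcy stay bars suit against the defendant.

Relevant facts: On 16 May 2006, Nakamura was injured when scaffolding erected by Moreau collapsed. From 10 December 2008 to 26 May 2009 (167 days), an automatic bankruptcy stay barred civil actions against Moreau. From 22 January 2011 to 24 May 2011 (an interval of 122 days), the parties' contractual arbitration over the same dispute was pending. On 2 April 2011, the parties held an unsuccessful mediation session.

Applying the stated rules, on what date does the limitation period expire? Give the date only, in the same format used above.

1 September 2011

The claim accrued on 16 May 2006, when the wrongful act occurred.
The untolled deadline — 54 months after 16 May 2006 — is 16 November 2010.
Because the automatic bankruptcy stay ran from 10 December 2008 to 26 May 2009, the deadline is extended by 167 days to 2 May 2011.
The pending related arbitration from 22 January 2011 to 24 May 2011 tolled the period for 122 days, extending the deadline to 1 September 2011.
The other events in the timeline have no effect on the limitation period under the stated rules.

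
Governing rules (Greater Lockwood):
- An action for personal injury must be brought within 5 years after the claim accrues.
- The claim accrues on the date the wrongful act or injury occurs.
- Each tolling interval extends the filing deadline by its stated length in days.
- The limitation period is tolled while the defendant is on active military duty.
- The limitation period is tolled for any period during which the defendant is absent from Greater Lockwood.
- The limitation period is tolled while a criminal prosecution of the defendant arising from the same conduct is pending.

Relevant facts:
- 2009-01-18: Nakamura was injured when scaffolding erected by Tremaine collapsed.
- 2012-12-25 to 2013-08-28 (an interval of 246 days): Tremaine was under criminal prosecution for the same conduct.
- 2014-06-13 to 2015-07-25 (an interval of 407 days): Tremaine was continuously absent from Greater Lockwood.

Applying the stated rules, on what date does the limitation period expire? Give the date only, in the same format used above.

The limitation period began to run on 2009-01-18.
Adding the 5 years base period to 2009-01-18 gives a deadline of 2014-01-18, before any tolling.
Because the pending criminal prosecution ran from 2012-12-25 to 2013-08-28, the deadline is extended by 246 days to 2014-09-21.
The period was tolled for 407 days by the defendant's absence from the jurisdiction (2014-06-13 to 2015-07-25), pushing the deadline to 2015-11-02.

2015-11-02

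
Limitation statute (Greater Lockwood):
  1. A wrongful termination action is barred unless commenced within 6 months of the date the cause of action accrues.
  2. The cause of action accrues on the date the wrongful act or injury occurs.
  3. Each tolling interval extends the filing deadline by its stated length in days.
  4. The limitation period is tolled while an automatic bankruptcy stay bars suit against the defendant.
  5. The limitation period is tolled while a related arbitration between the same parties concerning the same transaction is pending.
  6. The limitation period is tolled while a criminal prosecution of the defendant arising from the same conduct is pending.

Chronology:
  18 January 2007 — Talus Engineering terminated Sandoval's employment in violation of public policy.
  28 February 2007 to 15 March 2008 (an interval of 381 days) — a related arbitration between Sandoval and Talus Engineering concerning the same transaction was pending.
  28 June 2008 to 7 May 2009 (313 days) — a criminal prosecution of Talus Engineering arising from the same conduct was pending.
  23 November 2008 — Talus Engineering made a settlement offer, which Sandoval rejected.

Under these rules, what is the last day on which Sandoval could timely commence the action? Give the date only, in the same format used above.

The cause of action accrued on 18 January 2007, the date of the act.
The untolled deadline — 6 months after 18 January 2007 — is 18 July 2007.
The period was tolled for 381 days by the pending related arbitration (28 February 2007 to 15 March 2008), pushing the deadline to 2 August 2008.
The pending criminal prosecution from 28 June 2008 to 7 May 2009 tolled the period for 313 days, extending the deadline to 11 June 2009.
The other events in the timeline have no effect on the limitation period under the stated rules.

11 June 2009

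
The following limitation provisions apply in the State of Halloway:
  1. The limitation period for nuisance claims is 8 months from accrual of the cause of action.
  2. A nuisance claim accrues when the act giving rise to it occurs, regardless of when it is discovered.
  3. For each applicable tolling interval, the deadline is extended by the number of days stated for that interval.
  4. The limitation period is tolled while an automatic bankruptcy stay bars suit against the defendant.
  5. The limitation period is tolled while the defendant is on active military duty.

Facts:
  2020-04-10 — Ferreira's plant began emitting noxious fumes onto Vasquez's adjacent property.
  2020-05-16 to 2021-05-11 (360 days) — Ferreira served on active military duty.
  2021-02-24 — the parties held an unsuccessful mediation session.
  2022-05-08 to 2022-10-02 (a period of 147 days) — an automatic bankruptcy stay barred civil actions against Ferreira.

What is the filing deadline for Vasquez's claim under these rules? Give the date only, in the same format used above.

2021-12-05

The cause of action accrued on 2020-04-10, the date of the act.
8 months from 2020-04-10 is 2020-12-10.
Because the defendant's active military service ran from 2020-05-16 to 2021-05-11, the deadline is extended by 360 days to 2021-12-05.
By the time the automatic bankruptcy stay began on 2022-05-08, the limitation period had already expired on 2021-12-05; that interval cannot revive it.
Nothing else in the chronology tolls or restarts the period.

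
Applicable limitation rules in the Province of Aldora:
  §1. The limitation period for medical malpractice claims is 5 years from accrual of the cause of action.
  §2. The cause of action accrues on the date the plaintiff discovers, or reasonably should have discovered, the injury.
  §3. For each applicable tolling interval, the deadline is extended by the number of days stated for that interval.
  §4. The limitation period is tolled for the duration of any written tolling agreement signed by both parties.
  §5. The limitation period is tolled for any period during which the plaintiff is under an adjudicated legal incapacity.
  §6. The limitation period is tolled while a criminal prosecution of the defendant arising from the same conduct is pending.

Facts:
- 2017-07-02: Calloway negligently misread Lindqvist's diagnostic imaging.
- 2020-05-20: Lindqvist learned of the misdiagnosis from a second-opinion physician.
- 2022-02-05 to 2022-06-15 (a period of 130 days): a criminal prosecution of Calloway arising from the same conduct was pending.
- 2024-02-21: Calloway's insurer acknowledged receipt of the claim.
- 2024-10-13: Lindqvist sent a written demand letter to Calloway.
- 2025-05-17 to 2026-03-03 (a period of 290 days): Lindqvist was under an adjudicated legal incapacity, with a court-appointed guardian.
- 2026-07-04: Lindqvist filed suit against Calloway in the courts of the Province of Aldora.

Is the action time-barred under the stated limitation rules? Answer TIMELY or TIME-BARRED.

Accrual is tied to discovery, so the period began on 2020-05-20 rather than on 2017-07-02 when the act occurred.
The untolled deadline — 5 years after 2020-05-20 — is 2025-05-20.
Because the pending criminal prosecution ran from 2022-02-05 to 2022-06-15, the deadline is extended by 130 days to 2025-09-27.
Because the plaintiff's legal incapacity ran from 2025-05-17 to 2026-03-03, the deadline is extended by 290 days to 2026-07-14.
The other events in the timeline have no effect on the limitation period under the stated rules.
Lindqvist filed on 2026-07-04, before the 2026-07-14 deadline, so the action is timely.

TIMELY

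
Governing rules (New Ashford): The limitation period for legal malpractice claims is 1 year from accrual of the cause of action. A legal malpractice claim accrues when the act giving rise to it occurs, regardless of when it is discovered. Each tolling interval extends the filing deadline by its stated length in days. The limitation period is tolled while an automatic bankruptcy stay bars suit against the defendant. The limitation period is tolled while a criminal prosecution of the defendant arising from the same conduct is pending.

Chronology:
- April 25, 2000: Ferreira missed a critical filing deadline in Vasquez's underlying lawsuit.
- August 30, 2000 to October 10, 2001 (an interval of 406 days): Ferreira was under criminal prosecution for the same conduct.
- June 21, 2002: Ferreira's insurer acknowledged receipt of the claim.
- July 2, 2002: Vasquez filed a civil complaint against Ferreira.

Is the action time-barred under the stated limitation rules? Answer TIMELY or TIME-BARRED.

TIME-BARRED

The cause of action accrued on April 25, 2000, the date of the act.
The untolled deadline — 1 year after April 25, 2000 — is April 25, 2001.
The period was tolled for 406 days by the pending criminal prosecution (August 30, 2000 to October 10, 2001), pushing the deadline to June 5, 2002.
None of the other events listed affects the running of the period under the stated rules.
Filing on July 2, 2002 missed the June 5, 2002 deadline — the action is time-barred.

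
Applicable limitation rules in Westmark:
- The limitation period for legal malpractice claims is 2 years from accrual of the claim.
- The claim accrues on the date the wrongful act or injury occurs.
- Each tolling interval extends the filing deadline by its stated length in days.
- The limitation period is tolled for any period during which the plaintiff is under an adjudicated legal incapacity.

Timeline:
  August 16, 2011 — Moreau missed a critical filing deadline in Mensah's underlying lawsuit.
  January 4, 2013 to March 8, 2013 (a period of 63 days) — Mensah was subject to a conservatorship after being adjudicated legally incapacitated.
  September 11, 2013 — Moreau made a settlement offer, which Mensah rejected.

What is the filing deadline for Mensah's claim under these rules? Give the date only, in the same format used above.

The limitation period began to run on August 16, 2011.
2 years from August 16, 2011 is August 16, 2013.
The period was tolled for 63 days by the plaintiff's legal incapacity (January 4, 2013 to March 8, 2013), pushing the deadline to October 18, 2013.
The other events in the timeline have no effect on the limitation period under the stated rules.

October 18, 2013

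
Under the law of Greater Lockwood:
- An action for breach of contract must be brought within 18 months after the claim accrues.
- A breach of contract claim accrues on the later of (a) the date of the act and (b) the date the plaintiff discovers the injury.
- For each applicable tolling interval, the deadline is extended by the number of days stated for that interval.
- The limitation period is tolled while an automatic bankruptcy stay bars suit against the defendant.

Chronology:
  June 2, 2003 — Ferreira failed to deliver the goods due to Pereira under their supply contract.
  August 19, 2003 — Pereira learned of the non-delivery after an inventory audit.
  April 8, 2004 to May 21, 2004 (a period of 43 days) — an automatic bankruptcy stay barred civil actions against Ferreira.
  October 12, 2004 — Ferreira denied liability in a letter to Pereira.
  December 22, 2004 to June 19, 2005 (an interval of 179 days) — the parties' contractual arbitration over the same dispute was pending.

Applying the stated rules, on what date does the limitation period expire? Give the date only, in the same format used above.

The claim accrued on August 19, 2003 — the later of the June 2, 2003 act and the August 19, 2003 discovery.
The untolled deadline — 18 months after August 19, 2003 — is February 19, 2005.
Because the automatic bankruptcy stay ran from April 8, 2004 to May 21, 2004, the deadline is extended by 43 days to April 3, 2005.
Although a pending arbitration ran from December 22, 2004 to June 19, 2005, the stated rules do not make that a tolling event, so it is disregarded.
The other events in the timeline have no effect on the limitation period under the stated rules.

April 3, 2005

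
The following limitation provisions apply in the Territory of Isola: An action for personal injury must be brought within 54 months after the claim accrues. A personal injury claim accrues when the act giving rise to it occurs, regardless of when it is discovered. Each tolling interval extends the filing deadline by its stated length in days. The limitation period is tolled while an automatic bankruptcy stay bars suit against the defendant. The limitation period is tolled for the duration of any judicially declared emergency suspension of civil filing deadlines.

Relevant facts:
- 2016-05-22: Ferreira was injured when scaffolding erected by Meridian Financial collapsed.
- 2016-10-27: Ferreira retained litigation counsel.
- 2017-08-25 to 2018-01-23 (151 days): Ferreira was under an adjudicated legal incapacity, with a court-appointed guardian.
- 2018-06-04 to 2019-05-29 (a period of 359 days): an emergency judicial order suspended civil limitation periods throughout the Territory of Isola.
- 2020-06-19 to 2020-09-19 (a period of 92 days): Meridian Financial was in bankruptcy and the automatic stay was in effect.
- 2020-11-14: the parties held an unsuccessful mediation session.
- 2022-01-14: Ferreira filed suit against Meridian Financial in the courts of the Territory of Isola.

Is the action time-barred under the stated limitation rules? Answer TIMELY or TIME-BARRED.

The claim accrued on 2016-05-22, the date of the act.
Adding the 54 months base period to 2016-05-22 gives a deadline of 2020-11-22, before any tolling.
Because the emergency suspension of filing deadlines ran from 2018-06-04 to 2019-05-29, the deadline is extended by 359 days to 2021-11-16.
The automatic bankruptcy stay from 2020-06-19 to 2020-09-19 tolled the period for 92 days, extending the deadline to 2022-02-16.
The plaintiff's legal incapacity from 2017-08-25 to 2018-01-23 does not toll the period, because no stated rule makes the plaintiff's incapacity a tolling event.
None of the other events listed affects the running of the period under the stated rules.
Filing on 2022-01-14 beat the 2022-02-16 deadline — the action is timely.

TIMELY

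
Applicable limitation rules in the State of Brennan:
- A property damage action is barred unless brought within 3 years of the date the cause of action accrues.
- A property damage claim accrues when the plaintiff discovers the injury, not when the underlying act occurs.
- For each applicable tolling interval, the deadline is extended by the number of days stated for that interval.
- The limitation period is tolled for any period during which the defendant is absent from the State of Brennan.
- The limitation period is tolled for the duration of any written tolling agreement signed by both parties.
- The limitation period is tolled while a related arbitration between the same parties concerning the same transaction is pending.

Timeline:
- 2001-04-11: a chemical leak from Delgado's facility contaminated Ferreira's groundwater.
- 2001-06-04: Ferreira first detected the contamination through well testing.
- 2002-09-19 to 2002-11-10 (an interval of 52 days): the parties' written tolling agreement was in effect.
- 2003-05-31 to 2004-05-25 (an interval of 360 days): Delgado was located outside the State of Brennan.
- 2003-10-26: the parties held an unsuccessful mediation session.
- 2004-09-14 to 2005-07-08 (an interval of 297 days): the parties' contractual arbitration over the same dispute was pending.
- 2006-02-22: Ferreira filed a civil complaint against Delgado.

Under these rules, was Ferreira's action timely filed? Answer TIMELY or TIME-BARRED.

TIMELY

Under the discovery rule, the claim accrued on 2001-06-04, when Ferreira discovered the injury — not on the 2001-04-11 date of the underlying act.
Adding the 3 years base period to 2001-06-04 gives a deadline of 2004-06-04, before any tolling.
The period was tolled for 52 days by the written tolling agreement (2002-09-19 to 2002-11-10), pushing the deadline to 2004-07-26.
The defendant's absence from the jurisdiction from 2003-05-31 to 2004-05-25 tolled the period for 360 days, extending the deadline to 2005-07-21.
Because the pending related arbitration ran from 2004-09-14 to 2005-07-08, the deadline is extended by 297 days to 2006-05-14.
None of the other events listed affects the running of the period under the stated rules.
The 2006-02-22 filing precedes the 2006-05-14 deadline; the claim is timely.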